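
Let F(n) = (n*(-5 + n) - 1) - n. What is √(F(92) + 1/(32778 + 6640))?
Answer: √12291943524982/39418 ≈ 88.944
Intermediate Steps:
F(n) = -1 - n + n*(-5 + n) (F(n) = (-1 + n*(-5 + n)) - n = -1 - n + n*(-5 + n))
√(F(92) + 1/(32778 + 6640)) = √((-1 + 92² - 6*92) + 1/(32778 + 6640)) = √((-1 + 8464 - 552) + 1/39418) = √(7911 + 1/39418) = √(311835799/39418) = √12291943524982/39418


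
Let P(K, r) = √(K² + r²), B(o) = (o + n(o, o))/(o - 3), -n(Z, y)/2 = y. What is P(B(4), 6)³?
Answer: 104*√13 ≈ 374.98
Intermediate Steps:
n(Z, y) = -2*y
B(o) = -o/(-3 + o) (B(o) = (o - 2*o)/(o - 3) = (-o)/(-3 + o) = -o/(-3 + o))
P(B(4), 6)³ = (√((-1*4/(-3 + 4))² + 6²))³ = (√((-1*4/1)² + 36))³ = (√((-1*4*1)² + 36))³ = (√((-4)² + 36))³ = (√(16 + 36))³ = (√52)³ = (2*√13)³ = 104*√13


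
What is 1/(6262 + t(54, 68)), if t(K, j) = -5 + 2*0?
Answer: 1/6257 ≈ 0.00015982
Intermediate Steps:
t(K, j) = -5 (t(K, j) = -5 + 0 = -5)
1/(6262 + t(54, 68)) = 1/(6262 - 5) = 1/6257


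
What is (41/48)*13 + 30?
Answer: 1973/48 ≈ 41.104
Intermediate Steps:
(41/48)*13 + 30 = 533/48 + 30 = 1973/48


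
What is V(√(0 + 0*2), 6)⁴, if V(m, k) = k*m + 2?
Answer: 16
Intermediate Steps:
V(m, k) = 2 + k*m
V(√(0 + 0*2), 6)⁴ = (2 + 6*√(0 + 0*2))⁴ = (2 + 6*√(0 + 0))⁴ = (2 + 6*√0)⁴ = (2 + 6*0)⁴ = (2 + 0)⁴ = 2⁴ = 16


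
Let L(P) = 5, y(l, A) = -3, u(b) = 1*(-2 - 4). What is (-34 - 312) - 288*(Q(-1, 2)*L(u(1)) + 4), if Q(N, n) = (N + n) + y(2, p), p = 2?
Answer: 1382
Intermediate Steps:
u(b) = -6 (u(b) = 1*(-6) = -6)
Q(N, n) = -3 + N + n (Q(N, n) = (N + n) - 3 = -3 + N + n)
(-34 - 312) - 288*(Q(-1, 2)*L(u(1)) + 4) = (-34 - 312) - 288*((-3 - 1 + 2)*5 + 4) = -346 - 288*(-2*5 + 4) = -346 - 288*(-10 + 4) = -346 - 288*(-6) = -346 + 1728 = 1382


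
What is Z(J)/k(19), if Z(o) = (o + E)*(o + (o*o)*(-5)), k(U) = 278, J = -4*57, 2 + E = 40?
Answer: 24714060/139 ≈ 1.7780e+5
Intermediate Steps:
E = 38 (E = -2 + 40 = 38)
J = -228
Z(o) = (38 + o)*(o - 5*o²) (Z(o) = (o + 38)*(o + (o*o)*(-5)) = (38 + o)*(o + o²*(-5)) = (38 + o)*(o - 5*o²))
Z(J)/k(19) = -228*(38 - 189*(-228) - 5*(-228)²)/278 = -228*(38 + 43092 - 5*51984)*(1/278) = -228*(38 + 43092 - 259920)*(1/278) = -228*(-216790)*(1/278) = 49428120*(1/278) = 24714060/139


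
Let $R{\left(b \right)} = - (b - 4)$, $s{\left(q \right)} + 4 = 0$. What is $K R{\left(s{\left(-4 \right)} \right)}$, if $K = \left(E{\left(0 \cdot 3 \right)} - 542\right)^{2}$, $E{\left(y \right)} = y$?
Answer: $2350112$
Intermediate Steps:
$s{\left(q \right)} = -4$ ($s{\left(q \right)} = -4 + 0 = -4$)
$R{\left(b \right)} = 4 - b$ ($R{\left(b \right)} = - (-4 + b) = 4 - b$)
$K = 293764$ ($K = \left(0 \cdot 3 - 542\right)^{2} = \left(0 - 542\right)^{2} = \left(-542\right)^{2} = 293764$)
$K R{\left(s{\left(-4 \right)} \right)} = 293764 \left(4 - -4\right) = 293764 \left(4 + 4\right) = 293764 \cdot 8 = 2350112$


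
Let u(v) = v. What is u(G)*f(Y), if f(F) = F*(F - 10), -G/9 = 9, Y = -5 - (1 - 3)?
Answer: -3159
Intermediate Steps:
Y = -3 (Y = -5 - 1*(-2) = -5 + 2 = -3)
G = -81 (G = -9*9 = -81)
f(F) = F*(-10 + F)
u(G)*f(Y) = -(-243)*(-10 - 3) = -(-243)*(-13) = -81*39 = -3159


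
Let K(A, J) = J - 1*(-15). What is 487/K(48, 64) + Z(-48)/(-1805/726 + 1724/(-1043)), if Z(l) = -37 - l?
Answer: 868351951/247604881 ≈ 3.5070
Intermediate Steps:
K(A, J) = 15 + J (K(A, J) = J + 15 = 15 + J)
487/K(48, 64) + Z(-48)/(-1805/726 + 1724/(-1043)) = 487/(15 + 64) + (-37 - 1*(-48))/(-1805/726 + 1724/(-1043)) = 487/79 + (-37 + 48)/(-1805*1/726 + 1724*(-1/1043)) = 487*(1/79) + 11/(-1805/726 - 1724/1043) = 487/79 + 11/(-3134239/757218) = 487/79 + 11*(-757218/3134239) = 487/79 - 8329398/3134239 = 868351951/247604881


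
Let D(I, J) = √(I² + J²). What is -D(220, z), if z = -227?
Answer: -√99929 ≈ -316.12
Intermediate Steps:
-D(220, z) = -√(220² + (-227)²) = -√(48400 + 51529) = -√99929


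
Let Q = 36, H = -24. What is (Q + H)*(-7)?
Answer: -84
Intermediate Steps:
(Q + H)*(-7) = (36 - 24)*(-7) = 12*(-7) = -84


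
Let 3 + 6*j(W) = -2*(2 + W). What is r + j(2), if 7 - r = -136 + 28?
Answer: 679/6 ≈ 113.17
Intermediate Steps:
r = 115 (r = 7 - (-136 + 28) = 7 - 1*(-108) = 7 + 108 = 115)
j(W) = -7/6 - W/3 (j(W) = -½ + (-2*(2 + W))/6 = -½ + (-4 - 2*W)/6 = -½ + (-⅔ - W/3) = -7/6 - W/3)
r + j(2) = 115 + (-7/6 - ⅓*2) = 115 + (-7/6 - ⅔) = 115 - 11/6 = 679/6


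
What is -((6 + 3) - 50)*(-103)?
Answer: -4223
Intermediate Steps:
-((6 + 3) - 50)*(-103) = -(9 - 50)*(-103) = -(-41)*(-103) = -1*4223 = -4223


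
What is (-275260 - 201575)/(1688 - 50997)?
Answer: 476835/49309 ≈ 9.6703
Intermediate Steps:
(-275260 - 201575)/(1688 - 50997) = -476835/(-49309) = -476835*(-1/49309) = 476835/49309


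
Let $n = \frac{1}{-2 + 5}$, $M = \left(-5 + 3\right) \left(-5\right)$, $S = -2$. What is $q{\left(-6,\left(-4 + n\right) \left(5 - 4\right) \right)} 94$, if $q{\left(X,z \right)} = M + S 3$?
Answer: $376$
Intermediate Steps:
$M = 10$ ($M = \left(-2\right) \left(-5\right) = 10$)
$n = \frac{1}{3} \approx 0.33333$
$q{\left(X,z \right)} = 4$ ($q{\left(X,z \right)} = 10 - 6 = 4$)
$q{\left(-6,\left(-4 + n\right) \left(5 - 4\right) \right)} 94 = 4 \cdot 94 = 376$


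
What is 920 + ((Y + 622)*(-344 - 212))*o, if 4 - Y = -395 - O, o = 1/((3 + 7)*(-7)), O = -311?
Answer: 45916/7 ≈ 6559.4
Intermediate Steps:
o = -1/70 (o = 1/(10*(-7)) = 1/(-70) = -1/70 ≈ -0.014286)
Y = 88 (Y = 4 - (-395 - 1*(-311)) = 4 - (-395 + 311) = 4 - 1*(-84) = 4 + 84 = 88)
920 + ((Y + 622)*(-344 - 212))*o = 920 + ((88 + 622)*(-344 - 212))*(-1/70) = 920 + (710*(-556))*(-1/70) = 920 - 394760*(-1/70) = 920 + 39476/7 = 45916/7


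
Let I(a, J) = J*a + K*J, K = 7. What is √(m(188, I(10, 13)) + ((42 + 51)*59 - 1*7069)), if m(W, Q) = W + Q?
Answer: I*√1173 ≈ 34.249*I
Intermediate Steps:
I(a, J) = 7*J + J*a (I(a, J) = J*a + 7*J = 7*J + J*a)
m(W, Q) = Q + W
√(m(188, I(10, 13)) + ((42 + 51)*59 - 1*7069)) = √((13*(7 + 10) + 188) + ((42 + 51)*59 - 1*7069)) = √((13*17 + 188) + (93*59 - 7069)) = √((221 + 188) + (5487 - 7069)) = √(409 - 1582) = √(-1173) = I*√1173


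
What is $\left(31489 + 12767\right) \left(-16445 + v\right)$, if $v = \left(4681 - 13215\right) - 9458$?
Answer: $-1524043872$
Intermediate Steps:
$v = -17992$ ($v = -8534 - 9458 = -17992$)
$\left(31489 + 12767\right) \left(-16445 + v\right) = \left(31489 + 12767\right) \left(-16445 - 17992\right) = 44256 \left(-34437\right) = -1524043872$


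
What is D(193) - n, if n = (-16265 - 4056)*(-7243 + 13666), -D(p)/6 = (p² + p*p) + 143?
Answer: 130073937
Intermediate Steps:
D(p) = -858 - 12*p² (D(p) = -6*((p² + p*p) + 143) = -6*((p² + p²) + 143) = -6*(2*p² + 143) = -6*(143 + 2*p²) = -858 - 12*p²)
n = -130521783 (n = -20321*6423 = -130521783)
D(193) - n = (-858 - 12*193²) - 1*(-130521783) = (-858 - 12*37249) + 130521783 = (-858 - 446988) + 130521783 = -447846 + 130521783 = 130073937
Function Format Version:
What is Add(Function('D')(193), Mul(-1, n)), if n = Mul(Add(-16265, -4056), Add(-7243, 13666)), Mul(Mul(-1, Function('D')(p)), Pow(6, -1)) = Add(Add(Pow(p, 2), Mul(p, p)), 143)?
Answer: 130073937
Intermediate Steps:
Function('D')(p) = Add(-858, Mul(-12, Pow(p, 2))) (Function('D')(p) = Mul(-6, Add(Add(Pow(p, 2), Mul(p, p)), 143)) = Mul(-6, Add(Add(Pow(p, 2), Pow(p, 2)), 143)) = Mul(-6, Add(Mul(2, Pow(p, 2)), 143)) = Mul(-6, Add(143, Mul(2, Pow(p, 2)))) = Add(-858, Mul(-12, Pow(p, 2))))
n = -130521783 (n = Mul(-20321, 6423) = -130521783)
Add(Function('D')(193), Mul(-1, n)) = Add(Add(-858, Mul(-12, Pow(193, 2))), Mul(-1, -130521783)) = Add(Add(-858, Mul(-12, 37249)), 130521783) = Add(Add(-858, -446988), 130521783) = Add(-447846, 130521783) = 130073937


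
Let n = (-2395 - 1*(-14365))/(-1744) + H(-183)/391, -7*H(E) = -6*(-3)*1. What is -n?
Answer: 16396641/2386664 ≈ 6.8701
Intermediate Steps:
H(E) = -18/7 (H(E) = -(-6*(-3))/7 = -18/7)
n = -16396641/2386664 (n = (-2395 - 1*(-14365))/(-1744) - 18/7/391 = (-2395 + 14365)*(-1/1744) - 18/7*1/391 = 11970*(-1/1744) - 18/2737 = -5985/872 - 18/2737 = -16396641/2386664 ≈ -6.8701)
-n = -1*(-16396641/2386664) = 16396641/2386664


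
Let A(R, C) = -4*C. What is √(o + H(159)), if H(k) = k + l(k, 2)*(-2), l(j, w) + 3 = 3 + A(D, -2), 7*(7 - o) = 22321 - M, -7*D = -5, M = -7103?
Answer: I*√198618/7 ≈ 63.667*I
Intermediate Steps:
D = 5/7 (D = -⅐*(-5) = 5/7 ≈ 0.71429)
o = -29375/7 (o = 7 - (22321 - 1*(-7103))/7 = 7 - (22321 + 7103)/7 = 7 - ⅐*29424 = 7 - 29424/7 = -29375/7 ≈ -4196.4)
l(j, w) = 8 (l(j, w) = -3 + (3 - 4*(-2)) = -3 + (3 + 8) = -3 + 11 = 8)
H(k) = -16 + k (H(k) = k + 8*(-2) = k - 16 = -16 + k)
√(o + H(159)) = √(-29375/7 + (-16 + 159)) = √(-29375/7 + 143) = √(-28374/7) = I*√198618/7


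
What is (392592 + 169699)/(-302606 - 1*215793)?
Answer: -562291/518399 ≈ -1.0847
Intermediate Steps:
(392592 + 169699)/(-302606 - 1*215793) = 562291/(-302606 - 215793) = 562291/(-518399) = 562291*(-1/518399) = -562291/518399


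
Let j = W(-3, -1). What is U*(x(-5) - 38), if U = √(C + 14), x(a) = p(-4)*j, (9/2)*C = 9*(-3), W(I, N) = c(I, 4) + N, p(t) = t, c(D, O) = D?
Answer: -44*√2 ≈ -62.225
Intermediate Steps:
W(I, N) = I + N
j = -4 (j = -3 - 1 = -4)
C = -6 (C = 2*(9*(-3))/9 = (2/9)*(-27) = -6)
x(a) = 16 (x(a) = -4*(-4) = 16)
U = 2*√2 (U = √(-6 + 14) = √8 = 2*√2 ≈ 2.8284)
U*(x(-5) - 38) = (2*√2)*(16 - 38) = (2*√2)*(-22) = -44*√2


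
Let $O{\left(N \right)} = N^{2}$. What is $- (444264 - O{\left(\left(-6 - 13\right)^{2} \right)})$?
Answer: $-313943$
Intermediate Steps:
$- (444264 - O{\left(\left(-6 - 13\right)^{2} \right)}) = - (444264 - \left(\left(-6 - 13\right)^{2}\right)^{2}) = - (444264 - \left(\left(-19\right)^{2}\right)^{2}) = - (444264 - 361^{2}) = - (444264 - 130321) = \left(-1\right) 313943 = -313943$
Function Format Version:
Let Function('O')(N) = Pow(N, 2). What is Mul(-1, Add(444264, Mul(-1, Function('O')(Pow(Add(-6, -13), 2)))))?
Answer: -313943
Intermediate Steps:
Mul(-1, Add(444264, Mul(-1, Function('O')(Pow(Add(-6, -13), 2))))) = Mul(-1, Add(444264, Mul(-1, Pow(Pow(Add(-6, -13), 2), 2)))) = Mul(-1, Add(444264, Mul(-1, Pow(Pow(-19, 2), 2)))) = Mul(-1, Add(444264, Mul(-1, Pow(361, 2)))) = Mul(-1, Add(444264, Mul(-1, 130321))) = Mul(-1, Add(444264, -130321)) = Mul(-1, 313943) = -313943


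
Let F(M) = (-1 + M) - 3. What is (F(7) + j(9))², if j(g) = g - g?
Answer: 9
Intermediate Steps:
F(M) = -4 + M
j(g) = 0
(F(7) + j(9))² = ((-4 + 7) + 0)² = (3 + 0)² = 3² = 9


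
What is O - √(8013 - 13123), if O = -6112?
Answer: -6112 - I*√5110 ≈ -6112.0 - 71.484*I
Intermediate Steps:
O - √(8013 - 13123) = -6112 - √(8013 - 13123) = -6112 - √(-5110) = -6112 - I*√5110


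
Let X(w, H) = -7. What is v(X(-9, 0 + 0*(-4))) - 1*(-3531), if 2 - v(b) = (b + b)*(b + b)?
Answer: 3337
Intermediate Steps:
v(b) = 2 - 4*b² (v(b) = 2 - (b + b)*(b + b) = 2 - 2*b*2*b = 2 - 4*b²)
v(X(-9, 0 + 0*(-4))) - 1*(-3531) = (2 - 4*(-7)²) - 1*(-3531) = (2 - 4*49) + 3531 = (2 - 196) + 3531 = -194 + 3531 = 3337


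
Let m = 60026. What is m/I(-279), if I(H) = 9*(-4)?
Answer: -30013/18 ≈ -1667.4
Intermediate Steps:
I(H) = -36
m/I(-279) = 60026/(-36) = 60026*(-1/36) = -30013/18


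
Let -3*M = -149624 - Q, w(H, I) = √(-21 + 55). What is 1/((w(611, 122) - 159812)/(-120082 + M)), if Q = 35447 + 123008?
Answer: 1389485434/12769937655 + 17389*√34/25539875310 ≈ 0.10881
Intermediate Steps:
Q = 158455
w(H, I) = √34
M = 102693 (M = -(-149624 - 1*158455)/3 = -(-149624 - 158455)/3 = -⅓*(-308079) = 102693)
1/((w(611, 122) - 159812)/(-120082 + M)) = 1/((√34 - 159812)/(-120082 + 102693)) = 1/((-159812 + √34)/(-17389)) = 1/((-159812 + √34)*(-1/17389)) = 1/(159812/17389 - √34/17389)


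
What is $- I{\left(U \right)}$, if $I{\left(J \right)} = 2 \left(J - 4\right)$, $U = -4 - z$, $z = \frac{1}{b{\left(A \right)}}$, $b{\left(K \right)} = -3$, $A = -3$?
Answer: $\frac{46}{3} \approx 15.333$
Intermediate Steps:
$z = - \frac{1}{3}$ ($z = \frac{1}{-3} = - \frac{1}{3} \approx -0.33333$)
$U = - \frac{11}{3}$ ($U = -4 - - \frac{1}{3} = -4 + \frac{1}{3} = - \frac{11}{3} \approx -3.6667$)
$I{\left(J \right)} = -8 + 2 J$ ($I{\left(J \right)} = 2 \left(-4 + J\right) = -8 + 2 J$)
$- I{\left(U \right)} = - (-8 + 2 \left(- \frac{11}{3}\right)) = - (-8 - \frac{22}{3}) = \left(-1\right) \left(- \frac{46}{3}\right) = \frac{46}{3}$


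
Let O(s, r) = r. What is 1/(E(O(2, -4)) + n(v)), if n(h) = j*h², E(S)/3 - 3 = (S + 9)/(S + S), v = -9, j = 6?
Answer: 8/3945 ≈ 0.0020279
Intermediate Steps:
E(S) = 9 + 3*(9 + S)/(2*S) (E(S) = 9 + 3*((S + 9)/(S + S)) = 9 + 3*((9 + S)/((2*S))) = 9 + 3*((9 + S)*(1/(2*S))) = 9 + 3*((9 + S)/(2*S)) = 9 + 3*(9 + S)/(2*S))
n(h) = 6*h²
1/(E(O(2, -4)) + n(v)) = 1/((3/2)*(9 + 7*(-4))/(-4) + 6*(-9)²) = 1/((3/2)*(-¼)*(9 - 28) + 6*81) = 1/((3/2)*(-¼)*(-19) + 486) = 1/(57/8 + 486) = 1/(3945/8) = 8/3945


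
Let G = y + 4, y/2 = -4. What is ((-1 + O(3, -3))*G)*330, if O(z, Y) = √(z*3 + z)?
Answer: 1320 - 2640*√3 ≈ -3252.6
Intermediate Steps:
y = -8 (y = 2*(-4) = -8)
G = -4 (G = -8 + 4 = -4)
O(z, Y) = 2*√z (O(z, Y) = √(3*z + z) = √(4*z) = 2*√z)
((-1 + O(3, -3))*G)*330 = ((-1 + 2*√3)*(-4))*330 = (4 - 8*√3)*330 = 1320 - 2640*√3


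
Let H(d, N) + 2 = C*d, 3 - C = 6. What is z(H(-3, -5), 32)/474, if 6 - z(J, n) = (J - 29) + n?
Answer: -2/237 ≈ -0.0084388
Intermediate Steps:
C = -3 (C = 3 - 1*6 = 3 - 6 = -3)
H(d, N) = -2 - 3*d
z(J, n) = 35 - J - n (z(J, n) = 6 - ((J - 29) + n) = 6 - ((-29 + J) + n) = 6 - (-29 + J + n) = 6 + (29 - J - n) = 35 - J - n)
z(H(-3, -5), 32)/474 = (35 - (-2 - 3*(-3)) - 1*32)/474 = (35 - (-2 + 9) - 32)*(1/474) = (35 - 1*7 - 32)*(1/474) = (35 - 7 - 32)*(1/474) = -4*1/474 = -2/237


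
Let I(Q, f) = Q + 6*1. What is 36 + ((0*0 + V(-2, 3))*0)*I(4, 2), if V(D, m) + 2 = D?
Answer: 36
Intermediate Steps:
V(D, m) = -2 + D
I(Q, f) = 6 + Q (I(Q, f) = Q + 6 = 6 + Q)
36 + ((0*0 + V(-2, 3))*0)*I(4, 2) = 36 + ((0*0 + (-2 - 2))*0)*(6 + 4) = 36 + ((0 - 4)*0)*10 = 36 - 4*0*10 = 36 + 0*10 = 36 + 0 = 36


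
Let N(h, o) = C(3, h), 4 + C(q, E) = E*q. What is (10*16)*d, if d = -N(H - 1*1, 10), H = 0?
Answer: 1120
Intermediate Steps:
C(q, E) = -4 + E*q
N(h, o) = -4 + 3*h (N(h, o) = -4 + h*3 = -4 + 3*h)
d = 7 (d = -(-4 + 3*(0 - 1*1)) = -(-4 + 3*(0 - 1)) = -(-4 + 3*(-1)) = -(-4 - 3) = -1*(-7) = 7)
(10*16)*d = (10*16)*7 = 160*7 = 1120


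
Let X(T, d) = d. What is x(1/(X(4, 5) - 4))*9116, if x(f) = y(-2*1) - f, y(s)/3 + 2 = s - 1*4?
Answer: -227900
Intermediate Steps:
y(s) = -18 + 3*s (y(s) = -6 + 3*(s - 1*4) = -6 + 3*(s - 4) = -6 + 3*(-4 + s) = -6 + (-12 + 3*s) = -18 + 3*s)
x(f) = -24 - f (x(f) = (-18 + 3*(-2*1)) - f = (-18 + 3*(-2)) - f = (-18 - 6) - f = -24 - f)
x(1/(X(4, 5) - 4))*9116 = (-24 - 1/(5 - 4))*9116 = (-24 - 1/1)*9116 = (-24 - 1*1)*9116 = (-24 - 1)*9116 = -25*9116 = -227900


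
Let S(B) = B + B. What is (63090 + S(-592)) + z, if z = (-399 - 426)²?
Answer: 742531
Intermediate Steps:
S(B) = 2*B
z = 680625 (z = (-825)² = 680625)
(63090 + S(-592)) + z = (63090 + 2*(-592)) + 680625 = (63090 - 1184) + 680625 = 61906 + 680625 = 742531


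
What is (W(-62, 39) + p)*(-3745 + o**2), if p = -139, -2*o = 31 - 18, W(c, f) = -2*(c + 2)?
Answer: 281409/4 ≈ 70352.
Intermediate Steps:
W(c, f) = -4 - 2*c (W(c, f) = -2*(2 + c) = -4 - 2*c)
o = -13/2 (o = -(31 - 18)/2 = -1/2*13 = -13/2 ≈ -6.5000)
(W(-62, 39) + p)*(-3745 + o**2) = ((-4 - 2*(-62)) - 139)*(-3745 + (-13/2)**2) = ((-4 + 124) - 139)*(-3745 + 169/4) = (120 - 139)*(-14811/4) = -19*(-14811/4) = 281409/4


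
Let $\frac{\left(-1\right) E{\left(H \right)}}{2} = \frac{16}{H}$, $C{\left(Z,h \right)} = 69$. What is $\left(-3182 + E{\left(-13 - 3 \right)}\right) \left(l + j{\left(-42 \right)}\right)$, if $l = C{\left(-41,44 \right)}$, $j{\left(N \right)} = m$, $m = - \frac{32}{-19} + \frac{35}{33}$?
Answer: $- \frac{47683040}{209} \approx -2.2815 \cdot 10^{5}$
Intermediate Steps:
$m = \frac{1721}{627}$ ($m = \left(-32\right) \left(- \frac{1}{19}\right) + 35 \cdot \frac{1}{33} = \frac{32}{19} + \frac{35}{33} = \frac{1721}{627} \approx 2.7448$)
$j{\left(N \right)} = \frac{1721}{627}$
$l = 69$
$E{\left(H \right)} = - \frac{32}{H}$ ($E{\left(H \right)} = - 2 \frac{16}{H} = - \frac{32}{H}$)
$\left(-3182 + E{\left(-13 - 3 \right)}\right) \left(l + j{\left(-42 \right)}\right) = \left(-3182 - \frac{32}{-13 - 3}\right) \left(69 + \frac{1721}{627}\right) = \left(-3182 - \frac{32}{-13 - 3}\right) \frac{44984}{627} = \left(-3182 - \frac{32}{-16}\right) \frac{44984}{627} = \left(-3182 - -2\right) \frac{44984}{627} = \left(-3182 + 2\right) \frac{44984}{627} = \left(-3180\right) \frac{44984}{627} = - \frac{47683040}{209}$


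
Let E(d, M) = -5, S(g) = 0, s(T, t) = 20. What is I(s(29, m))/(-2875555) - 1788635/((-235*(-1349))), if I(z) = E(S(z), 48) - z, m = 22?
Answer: -10828021878/1919145407 ≈ -5.6421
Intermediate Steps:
I(z) = -5 - z
I(s(29, m))/(-2875555) - 1788635/((-235*(-1349))) = (-5 - 1*20)/(-2875555) - 1788635/((-235*(-1349))) = (-5 - 20)*(-1/2875555) - 1788635/317015 = -25*(-1/2875555) - 1788635*1/317015 = 5/575111 - 357727/63403 = -10828021878/1919145407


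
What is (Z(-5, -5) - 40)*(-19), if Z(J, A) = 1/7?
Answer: 5301/7 ≈ 757.29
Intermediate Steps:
Z(J, A) = 1/7
(Z(-5, -5) - 40)*(-19) = (1/7 - 40)*(-19) = -279/7*(-19) = 5301/7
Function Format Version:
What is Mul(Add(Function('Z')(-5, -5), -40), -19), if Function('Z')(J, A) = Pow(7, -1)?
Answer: Rational(5301, 7) ≈ 757.29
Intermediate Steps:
Function('Z')(J, A) = Rational(1, 7)
Mul(Add(Function('Z')(-5, -5), -40), -19) = Mul(Add(Rational(1, 7), -40), -19) = Mul(Rational(-279, 7), -19) = Rational(5301, 7)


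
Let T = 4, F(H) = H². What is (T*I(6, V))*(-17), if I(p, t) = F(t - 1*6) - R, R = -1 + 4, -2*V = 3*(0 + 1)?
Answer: -3621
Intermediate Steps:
V = -3/2 (V = -3*(0 + 1)/2 = -3/2 ≈ -1.5000)
R = 3
I(p, t) = -3 + (-6 + t)² (I(p, t) = (t - 1*6)² - 1*3 = (t - 6)² - 3 = (-6 + t)² - 3 = -3 + (-6 + t)²)
(T*I(6, V))*(-17) = (4*(-3 + (-6 - 3/2)²))*(-17) = (4*(-3 + (-15/2)²))*(-17) = (4*(-3 + 225/4))*(-17) = (4*(213/4))*(-17) = 213*(-17) = -3621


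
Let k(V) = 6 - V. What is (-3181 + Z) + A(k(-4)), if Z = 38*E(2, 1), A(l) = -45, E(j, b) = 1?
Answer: -3188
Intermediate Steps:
Z = 38 (Z = 38*1 = 38)
(-3181 + Z) + A(k(-4)) = (-3181 + 38) - 45 = -3143 - 45 = -3188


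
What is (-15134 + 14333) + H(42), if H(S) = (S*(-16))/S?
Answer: -817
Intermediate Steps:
H(S) = -16 (H(S) = (-16*S)/S = -16)
(-15134 + 14333) + H(42) = (-15134 + 14333) - 16 = -801 - 16 = -817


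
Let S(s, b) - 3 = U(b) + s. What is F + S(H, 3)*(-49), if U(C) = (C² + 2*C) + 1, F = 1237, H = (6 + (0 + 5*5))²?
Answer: -46783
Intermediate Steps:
H = 961 (H = (6 + (0 + 25))² = (6 + 25)² = 31² = 961)
U(C) = 1 + C² + 2*C
S(s, b) = 4 + s + b² + 2*b (S(s, b) = 3 + ((1 + b² + 2*b) + s) = 3 + (1 + s + b² + 2*b) = 4 + s + b² + 2*b)
F + S(H, 3)*(-49) = 1237 + (4 + 961 + 3² + 2*3)*(-49) = 1237 + (4 + 961 + 9 + 6)*(-49) = 1237 + 980*(-49) = 1237 - 48020 = -46783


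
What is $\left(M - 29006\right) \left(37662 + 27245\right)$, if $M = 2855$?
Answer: $-1697382957$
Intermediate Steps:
$\left(M - 29006\right) \left(37662 + 27245\right) = \left(2855 - 29006\right) \left(37662 + 27245\right) = \left(-26151\right) 64907 = -1697382957$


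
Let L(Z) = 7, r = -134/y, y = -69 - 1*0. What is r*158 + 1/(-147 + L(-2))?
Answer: 2964011/9660 ≈ 306.83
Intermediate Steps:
y = -69 (y = -69 + 0 = -69)
r = 134/69 (r = -134/(-69) = -134*(-1/69) = 134/69 ≈ 1.9420)
r*158 + 1/(-147 + L(-2)) = (134/69)*158 + 1/(-147 + 7) = 21172/69 + 1/(-140) = 21172/69 - 1/140 = 2964011/9660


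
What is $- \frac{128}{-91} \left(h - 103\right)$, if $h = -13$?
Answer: $- \frac{14848}{91} \approx -163.16$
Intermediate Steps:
$- \frac{128}{-91} \left(h - 103\right) = - \frac{128}{-91} \left(-13 - 103\right) = \left(-128\right) \left(- \frac{1}{91}\right) \left(-116\right) = \frac{128}{91} \left(-116\right) = - \frac{14848}{91}$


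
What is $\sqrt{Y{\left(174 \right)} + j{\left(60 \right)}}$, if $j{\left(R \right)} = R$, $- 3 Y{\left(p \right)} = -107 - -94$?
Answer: $\frac{\sqrt{579}}{3} \approx 8.0208$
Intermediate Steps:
$Y{\left(p \right)} = \frac{13}{3}$ ($Y{\left(p \right)} = - \frac{-107 - -94}{3} = - \frac{-107 + 94}{3} = \left(- \frac{1}{3}\right) \left(-13\right) = \frac{13}{3}$)
$\sqrt{Y{\left(174 \right)} + j{\left(60 \right)}} = \sqrt{\frac{13}{3} + 60} = \sqrt{\frac{193}{3}} = \frac{\sqrt{579}}{3}$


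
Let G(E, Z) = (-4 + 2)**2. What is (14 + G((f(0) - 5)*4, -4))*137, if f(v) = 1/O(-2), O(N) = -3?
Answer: 2466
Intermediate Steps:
f(v) = -1/3 (f(v) = 1/(-3) = -1/3)
G(E, Z) = 4 (G(E, Z) = (-2)**2 = 4)
(14 + G((f(0) - 5)*4, -4))*137 = (14 + 4)*137 = 18*137 = 2466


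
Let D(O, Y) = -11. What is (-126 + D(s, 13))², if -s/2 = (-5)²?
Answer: 18769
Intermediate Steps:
s = -50 (s = -2*(-5)² = -2*25 = -50)
(-126 + D(s, 13))² = (-126 - 11)² = (-137)² = 18769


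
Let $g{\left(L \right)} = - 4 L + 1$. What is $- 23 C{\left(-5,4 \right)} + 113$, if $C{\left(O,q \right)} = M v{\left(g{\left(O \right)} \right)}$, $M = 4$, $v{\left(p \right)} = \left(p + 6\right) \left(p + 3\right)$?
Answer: $-59503$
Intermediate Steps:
$g{\left(L \right)} = 1 - 4 L$
$v{\left(p \right)} = \left(3 + p\right) \left(6 + p\right)$ ($v{\left(p \right)} = \left(6 + p\right) \left(3 + p\right) = \left(3 + p\right) \left(6 + p\right)$)
$C{\left(O,q \right)} = 108 - 144 O + 4 \left(1 - 4 O\right)^{2}$ ($C{\left(O,q \right)} = 4 \left(18 + \left(1 - 4 O\right)^{2} + 9 \left(1 - 4 O\right)\right) = 4 \left(18 + \left(1 - 4 O\right)^{2} - \left(-9 + 36 O\right)\right) = 4 \left(27 + \left(1 - 4 O\right)^{2} - 36 O\right) = 108 - 144 O + 4 \left(1 - 4 O\right)^{2}$)
$- 23 C{\left(-5,4 \right)} + 113 = - 23 \left(112 - -880 + 64 \left(-5\right)^{2}\right) + 113 = - 23 \left(112 + 880 + 64 \cdot 25\right) + 113 = - 23 \left(112 + 880 + 1600\right) + 113 = \left(-23\right) 2592 + 113 = -59616 + 113 = -59503$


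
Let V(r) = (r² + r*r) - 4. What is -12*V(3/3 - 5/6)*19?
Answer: 2698/3 ≈ 899.33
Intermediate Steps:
V(r) = -4 + 2*r² (V(r) = (r² + r²) - 4 = 2*r² - 4 = -4 + 2*r²)
-12*V(3/3 - 5/6)*19 = -12*(-4 + 2*(3/3 - 5/6)²)*19 = -12*(-4 + 2*(3*(⅓) - 5*⅙)²)*19 = -12*(-4 + 2*(1 - ⅚)²)*19 = -12*(-4 + 2*(⅙)²)*19 = -12*(-4 + 2*(1/36))*19 = -12*(-4 + 1/18)*19 = -12*(-71/18)*19 = (142/3)*19 = 2698/3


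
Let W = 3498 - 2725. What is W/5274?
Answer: 773/5274 ≈ 0.14657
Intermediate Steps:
W = 773
W/5274 = 773/5274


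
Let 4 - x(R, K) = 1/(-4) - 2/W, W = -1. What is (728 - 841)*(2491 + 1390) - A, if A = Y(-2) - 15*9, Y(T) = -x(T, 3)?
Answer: -1753663/4 ≈ -4.3842e+5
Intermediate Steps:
x(R, K) = 9/4 (x(R, K) = 4 - (1/(-4) - 2/(-1)) = 4 - (1*(-¼) - 2*(-1)) = 4 - (-¼ + 2) = 4 - 1*7/4 = 4 - 7/4 = 9/4)
Y(T) = -9/4 (Y(T) = -1*9/4 = -9/4)
A = -549/4 (A = -9/4 - 15*9 = -9/4 - 135 = -549/4 ≈ -137.25)
(728 - 841)*(2491 + 1390) - A = (728 - 841)*(2491 + 1390) - 1*(-549/4) = -113*3881 + 549/4 = -438553 + 549/4 = -1753663/4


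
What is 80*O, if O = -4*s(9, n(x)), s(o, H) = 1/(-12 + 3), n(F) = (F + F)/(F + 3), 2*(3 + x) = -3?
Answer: 320/9 ≈ 35.556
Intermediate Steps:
x = -9/2 (x = -3 + (1/2)*(-3) = -3 - 3/2 = -9/2 ≈ -4.5000)
n(F) = 2*F/(3 + F) (n(F) = (2*F)/(3 + F) = 2*F/(3 + F))
s(o, H) = -1/9 (s(o, H) = 1/(-9) = -1/9)
O = 4/9 (O = -4*(-1/9) = 4/9 ≈ 0.44444)
80*O = 80*(4/9) = 320/9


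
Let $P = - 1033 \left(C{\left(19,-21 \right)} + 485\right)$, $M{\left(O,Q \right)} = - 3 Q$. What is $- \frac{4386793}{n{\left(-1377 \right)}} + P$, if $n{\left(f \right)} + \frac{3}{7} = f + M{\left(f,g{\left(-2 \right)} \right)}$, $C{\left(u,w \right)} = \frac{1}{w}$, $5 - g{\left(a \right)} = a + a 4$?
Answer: $- \frac{34701166111}{69699} \approx -4.9787 \cdot 10^{5}$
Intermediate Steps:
$g{\left(a \right)} = 5 - 5 a$ ($g{\left(a \right)} = 5 - \left(a + a 4\right) = 5 - \left(a + 4 a\right) = 5 - 5 a$)
$n{\left(f \right)} = - \frac{318}{7} + f$ ($n{\left(f \right)} = - \frac{3}{7} + \left(f - 3 \left(5 - -10\right)\right) = - \frac{3}{7} + \left(f - 3 \left(5 + 10\right)\right) = - \frac{3}{7} + \left(f - 45\right) = - \frac{3}{7} + \left(-45 + f\right) = - \frac{318}{7} + f$)
$P = - \frac{10520072}{21}$ ($P = - 1033 \left(\frac{1}{-21} + 485\right) = - 1033 \left(- \frac{1}{21} + 485\right) = \left(-1033\right) \frac{10184}{21} = - \frac{10520072}{21} \approx -5.0096 \cdot 10^{5}$)
$- \frac{4386793}{n{\left(-1377 \right)}} + P = - \frac{4386793}{- \frac{318}{7} - 1377} - \frac{10520072}{21} = - \frac{4386793}{- \frac{9957}{7}} - \frac{10520072}{21} = \left(-4386793\right) \left(- \frac{7}{9957}\right) - \frac{10520072}{21} = \frac{30707551}{9957} - \frac{10520072}{21} = - \frac{34701166111}{69699}$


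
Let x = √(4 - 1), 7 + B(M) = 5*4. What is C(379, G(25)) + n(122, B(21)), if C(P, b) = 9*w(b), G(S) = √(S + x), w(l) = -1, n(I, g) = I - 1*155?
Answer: -42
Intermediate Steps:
B(M) = 13 (B(M) = -7 + 5*4 = -7 + 20 = 13)
n(I, g) = -155 + I (n(I, g) = I - 155 = -155 + I)
x = √3 ≈ 1.7320
G(S) = √(S + √3)
C(P, b) = -9 (C(P, b) = 9*(-1) = -9)
C(379, G(25)) + n(122, B(21)) = -9 + (-155 + 122) = -9 - 33 = -42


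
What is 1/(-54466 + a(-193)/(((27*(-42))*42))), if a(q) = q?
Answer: -47628/2594106455 ≈ -1.8360e-5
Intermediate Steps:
1/(-54466 + a(-193)/(((27*(-42))*42))) = 1/(-54466 - 193/((27*(-42))*42)) = 1/(-54466 - 193/((-1134*42))) = 1/(-54466 - 193/(-47628)) = 1/(-54466 - 193*(-1/47628)) = 1/(-54466 + 193/47628) = 1/(-2594106455/47628) = -47628/2594106455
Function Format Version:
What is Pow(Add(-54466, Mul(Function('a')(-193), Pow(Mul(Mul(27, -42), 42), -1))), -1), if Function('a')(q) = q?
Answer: Rational(-47628, 2594106455) ≈ -1.8360e-5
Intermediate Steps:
Pow(Add(-54466, Mul(Function('a')(-193), Pow(Mul(Mul(27, -42), 42), -1))), -1) = Pow(Add(-54466, Mul(-193, Pow(Mul(Mul(27, -42), 42), -1))), -1) = Pow(Add(-54466, Mul(-193, Pow(Mul(-1134, 42), -1))), -1) = Pow(Add(-54466, Mul(-193, Pow(-47628, -1))), -1) = Pow(Add(-54466, Mul(-193, Rational(-1, 47628))), -1) = Pow(Add(-54466, Rational(193, 47628)), -1) = Pow(Rational(-2594106455, 47628), -1) = Rational(-47628, 2594106455)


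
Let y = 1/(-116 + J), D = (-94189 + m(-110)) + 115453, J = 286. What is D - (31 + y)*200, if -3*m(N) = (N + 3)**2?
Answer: 573571/51 ≈ 11246.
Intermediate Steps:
m(N) = -(3 + N)**2/3 (m(N) = -(N + 3)**2/3 = -(3 + N)**2/3)
D = 52343/3 (D = (-94189 - (3 - 110)**2/3) + 115453 = (-94189 - 1/3*(-107)**2) + 115453 = (-94189 - 1/3*11449) + 115453 = (-94189 - 11449/3) + 115453 = -294016/3 + 115453 = 52343/3 ≈ 17448.)
y = 1/170 (y = 1/(-116 + 286) = 1/170 ≈ 0.0058824)
D - (31 + y)*200 = 52343/3 - (31 + 1/170)*200 = 52343/3 - 5271*200/170 = 52343/3 - 1*105420/17 = 52343/3 - 105420/17 = 573571/51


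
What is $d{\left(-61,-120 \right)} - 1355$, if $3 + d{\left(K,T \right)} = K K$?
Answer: $2363$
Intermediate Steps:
$d{\left(K,T \right)} = -3 + K^{2}$ ($d{\left(K,T \right)} = -3 + K K = -3 + K^{2}$)
$d{\left(-61,-120 \right)} - 1355 = \left(-3 + \left(-61\right)^{2}\right) - 1355 = \left(-3 + 3721\right) - 1355 = 3718 - 1355 = 2363$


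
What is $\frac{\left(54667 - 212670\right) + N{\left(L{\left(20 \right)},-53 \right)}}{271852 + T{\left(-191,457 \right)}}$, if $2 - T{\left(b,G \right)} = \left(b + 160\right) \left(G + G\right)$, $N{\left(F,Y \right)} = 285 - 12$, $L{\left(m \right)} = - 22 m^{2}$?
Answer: $- \frac{78865}{150094} \approx -0.52544$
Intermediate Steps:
$N{\left(F,Y \right)} = 273$
$T{\left(b,G \right)} = 2 - 2 G \left(160 + b\right)$ ($T{\left(b,G \right)} = 2 - \left(b + 160\right) \left(G + G\right) = 2 - \left(160 + b\right) 2 G = 2 - 2 G \left(160 + b\right)$)
$\frac{\left(54667 - 212670\right) + N{\left(L{\left(20 \right)},-53 \right)}}{271852 + T{\left(-191,457 \right)}} = \frac{\left(54667 - 212670\right) + 273}{271852 - \left(146238 - 174574\right)} = \frac{\left(54667 - 212670\right) + 273}{271852 + \left(2 - 146240 + 174574\right)} = \frac{-158003 + 273}{271852 + 28336} = - \frac{157730}{300188} = \left(-157730\right) \frac{1}{300188} = - \frac{78865}{150094}$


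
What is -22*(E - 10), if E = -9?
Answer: 418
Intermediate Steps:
-22*(E - 10) = -22*(-9 - 10) = -22*(-19) = 418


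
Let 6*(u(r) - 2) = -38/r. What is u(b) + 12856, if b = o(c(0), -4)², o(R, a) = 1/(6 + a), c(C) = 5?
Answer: 38498/3 ≈ 12833.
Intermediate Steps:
b = ¼ (b = (1/(6 - 4))² = (1/2)² = (½)² = ¼ ≈ 0.25000)
u(r) = 2 - 19/(3*r) (u(r) = 2 + (-38/r)/6 = 2 - 19/(3*r))
u(b) + 12856 = (2 - 19/(3*¼)) + 12856 = (2 - 19/3*4) + 12856 = (2 - 76/3) + 12856 = -70/3 + 12856 = 38498/3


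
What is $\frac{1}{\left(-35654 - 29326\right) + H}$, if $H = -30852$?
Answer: $- \frac{1}{95832} \approx -1.0435 \cdot 10^{-5}$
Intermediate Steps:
$\frac{1}{\left(-35654 - 29326\right) + H} = \frac{1}{\left(-35654 - 29326\right) - 30852} = \frac{1}{-64980 - 30852} = \frac{1}{-95832} = - \frac{1}{95832}$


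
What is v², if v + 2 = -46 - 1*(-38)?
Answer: 100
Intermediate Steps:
v = -10 (v = -2 + (-46 - 1*(-38)) = -2 + (-46 + 38) = -2 - 8 = -10)
v² = (-10)² = 100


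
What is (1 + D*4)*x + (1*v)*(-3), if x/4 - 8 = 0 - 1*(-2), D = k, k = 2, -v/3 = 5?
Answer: 405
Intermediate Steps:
v = -15 (v = -3*5 = -15)
D = 2
x = 40 (x = 32 + 4*(0 - 1*(-2)) = 32 + 4*(0 + 2) = 32 + 4*2 = 32 + 8 = 40)
(1 + D*4)*x + (1*v)*(-3) = (1 + 2*4)*40 + (1*(-15))*(-3) = (1 + 8)*40 - 15*(-3) = 9*40 + 45 = 360 + 45 = 405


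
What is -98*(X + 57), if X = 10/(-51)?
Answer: -283906/51 ≈ -5566.8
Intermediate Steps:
X = -10/51 (X = 10*(-1/51) = -10/51 ≈ -0.19608)
-98*(X + 57) = -98*(-10/51 + 57) = -98*2897/51 = -283906/51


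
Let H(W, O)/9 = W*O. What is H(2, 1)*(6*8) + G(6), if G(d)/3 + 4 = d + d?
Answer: 888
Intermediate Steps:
G(d) = -12 + 6*d (G(d) = -12 + 3*(d + d) = -12 + 3*(2*d) = -12 + 6*d)
H(W, O) = 9*O*W (H(W, O) = 9*(W*O) = 9*(O*W) = 9*O*W)
H(2, 1)*(6*8) + G(6) = (9*1*2)*(6*8) + (-12 + 6*6) = 18*48 + (-12 + 36) = 864 + 24 = 888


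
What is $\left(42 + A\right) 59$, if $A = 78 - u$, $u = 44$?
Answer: $4484$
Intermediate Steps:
$A = 34$ ($A = 78 - 44 = 34$)
$\left(42 + A\right) 59 = \left(42 + 34\right) 59 = 76 \cdot 59 = 4484$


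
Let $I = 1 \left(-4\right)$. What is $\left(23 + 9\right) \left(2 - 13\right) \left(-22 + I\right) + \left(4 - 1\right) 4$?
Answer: $9164$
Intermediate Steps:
$I = -4$
$\left(23 + 9\right) \left(2 - 13\right) \left(-22 + I\right) + \left(4 - 1\right) 4 = \left(23 + 9\right) \left(2 - 13\right) \left(-22 - 4\right) + \left(4 - 1\right) 4 = 32 \left(-11\right) \left(-26\right) + 3 \cdot 4 = \left(-352\right) \left(-26\right) + 12 = 9152 + 12 = 9164$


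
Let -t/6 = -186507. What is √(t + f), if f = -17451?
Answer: 3*√122399 ≈ 1049.6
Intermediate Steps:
t = 1119042 (t = -6*(-186507) = 1119042)
√(t + f) = √(1119042 - 17451) = √1101591 = 3*√122399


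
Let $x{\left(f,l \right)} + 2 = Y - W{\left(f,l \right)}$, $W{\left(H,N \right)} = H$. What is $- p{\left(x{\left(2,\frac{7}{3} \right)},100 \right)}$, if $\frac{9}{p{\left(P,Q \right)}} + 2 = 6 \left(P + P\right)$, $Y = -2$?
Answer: $\frac{9}{74} \approx 0.12162$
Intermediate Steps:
$x{\left(f,l \right)} = -4 - f$ ($x{\left(f,l \right)} = -2 - \left(2 + f\right) = -4 - f$)
$p{\left(P,Q \right)} = \frac{9}{-2 + 12 P}$ ($p{\left(P,Q \right)} = \frac{9}{-2 + 6 \left(P + P\right)} = \frac{9}{-2 + 6 \cdot 2 P} = \frac{9}{-2 + 12 P}$)
$- p{\left(x{\left(2,\frac{7}{3} \right)},100 \right)} = - \frac{9}{2 \left(-1 + 6 \left(-4 - 2\right)\right)} = - \frac{9}{2 \left(-1 + 6 \left(-6\right)\right)} = - \frac{9}{2 \left(-1 - 36\right)} = - \frac{9}{2 \left(-37\right)} = - \frac{9 \left(-1\right)}{2 \cdot 37} = \left(-1\right) \left(- \frac{9}{74}\right) = \frac{9}{74}$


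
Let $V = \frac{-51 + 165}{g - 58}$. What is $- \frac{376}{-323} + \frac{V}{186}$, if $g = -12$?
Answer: $\frac{809783}{700910} \approx 1.1553$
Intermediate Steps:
$V = - \frac{57}{35}$ ($V = \frac{-51 + 165}{-12 - 58} = \frac{114}{-70} = 114 \left(- \frac{1}{70}\right) = - \frac{57}{35} \approx -1.6286$)
$- \frac{376}{-323} + \frac{V}{186} = - \frac{376}{-323} - \frac{57}{35 \cdot 186} = \left(-376\right) \left(- \frac{1}{323}\right) - \frac{19}{2170} = \frac{376}{323} - \frac{19}{2170} = \frac{809783}{700910}$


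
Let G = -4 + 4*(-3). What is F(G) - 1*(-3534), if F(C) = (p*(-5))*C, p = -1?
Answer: 3454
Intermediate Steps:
G = -16 (G = -4 - 12 = -16)
F(C) = 5*C (F(C) = (-1*(-5))*C = 5*C)
F(G) - 1*(-3534) = 5*(-16) - 1*(-3534) = -80 + 3534 = 3454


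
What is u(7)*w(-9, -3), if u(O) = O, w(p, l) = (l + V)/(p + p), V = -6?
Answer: 7/2 ≈ 3.5000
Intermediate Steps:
w(p, l) = (-6 + l)/(2*p) (w(p, l) = (l - 6)/(p + p) = (-6 + l)/((2*p)) = (-6 + l)*(1/(2*p)) = (-6 + l)/(2*p))
u(7)*w(-9, -3) = 7*((½)*(-6 - 3)/(-9)) = 7*((½)*(-⅑)*(-9)) = 7*(½) = 7/2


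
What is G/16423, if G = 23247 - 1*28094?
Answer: -4847/16423 ≈ -0.29514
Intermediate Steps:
G = -4847 (G = 23247 - 28094 = -4847)
G/16423 = -4847/16423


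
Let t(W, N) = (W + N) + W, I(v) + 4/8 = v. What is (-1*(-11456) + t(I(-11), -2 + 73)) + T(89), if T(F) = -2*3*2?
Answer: 11492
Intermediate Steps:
I(v) = -½ + v
T(F) = -12 (T(F) = -6*2 = -12)
t(W, N) = N + 2*W (t(W, N) = (N + W) + W = N + 2*W)
(-1*(-11456) + t(I(-11), -2 + 73)) + T(89) = (-1*(-11456) + ((-2 + 73) + 2*(-½ - 11))) - 12 = (11456 + (71 + 2*(-23/2))) - 12 = (11456 + (71 - 23)) - 12 = (11456 + 48) - 12 = 11504 - 12 = 11492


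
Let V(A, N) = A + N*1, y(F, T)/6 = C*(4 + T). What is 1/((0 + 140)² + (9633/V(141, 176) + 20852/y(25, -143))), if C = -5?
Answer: 660945/12977911847 ≈ 5.0928e-5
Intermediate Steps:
y(F, T) = -120 - 30*T (y(F, T) = 6*(-5*(4 + T)) = 6*(-20 - 5*T) = -120 - 30*T)
V(A, N) = A + N
1/((0 + 140)² + (9633/V(141, 176) + 20852/y(25, -143))) = 1/((0 + 140)² + (9633/(141 + 176) + 20852/(-120 - 30*(-143)))) = 1/(140² + (9633/317 + 20852/(-120 + 4290))) = 1/(19600 + (9633*(1/317) + 20852/4170)) = 1/(19600 + (9633/317 + 20852*(1/4170))) = 1/(19600 + (9633/317 + 10426/2085)) = 1/(19600 + 23389847/660945) = 1/(12977911847/660945) = 660945/12977911847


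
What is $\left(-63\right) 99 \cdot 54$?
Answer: $-336798$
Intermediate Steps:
$\left(-63\right) 99 \cdot 54 = \left(-6237\right) 54 = -336798$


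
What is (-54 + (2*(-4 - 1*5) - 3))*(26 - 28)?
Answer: 150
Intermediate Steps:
(-54 + (2*(-4 - 1*5) - 3))*(26 - 28) = (-54 + (2*(-4 - 5) - 3))*(-2) = (-54 + (2*(-9) - 3))*(-2) = (-54 + (-18 - 3))*(-2) = (-54 - 21)*(-2) = -75*(-2) = 150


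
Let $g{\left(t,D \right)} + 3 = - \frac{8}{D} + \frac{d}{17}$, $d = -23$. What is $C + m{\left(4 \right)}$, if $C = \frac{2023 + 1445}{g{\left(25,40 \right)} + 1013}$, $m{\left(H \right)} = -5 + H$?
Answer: $\frac{104531}{42859} \approx 2.4389$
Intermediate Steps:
$g{\left(t,D \right)} = - \frac{74}{17} - \frac{8}{D}$ ($g{\left(t,D \right)} = -3 - \left(\frac{23}{17} + \frac{8}{D}\right) = - \frac{74}{17} - \frac{8}{D}$)
$C = \frac{147390}{42859}$ ($C = \frac{2023 + 1445}{\left(- \frac{74}{17} - \frac{8}{40}\right) + 1013} = \frac{3468}{\left(- \frac{74}{17} - \frac{1}{5}\right) + 1013} = \frac{3468}{- \frac{387}{85} + 1013} = \frac{3468}{\frac{85718}{85}} = 3468 \cdot \frac{85}{85718} = \frac{147390}{42859} \approx 3.4389$)
$C + m{\left(4 \right)} = \frac{147390}{42859} + \left(-5 + 4\right) = \frac{147390}{42859} - 1 = \frac{104531}{42859}$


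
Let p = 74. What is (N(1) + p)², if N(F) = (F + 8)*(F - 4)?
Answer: 2209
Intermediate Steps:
N(F) = (-4 + F)*(8 + F) (N(F) = (8 + F)*(-4 + F) = (-4 + F)*(8 + F))
(N(1) + p)² = ((-32 + 1² + 4*1) + 74)² = ((-32 + 1 + 4) + 74)² = (-27 + 74)² = 47² = 2209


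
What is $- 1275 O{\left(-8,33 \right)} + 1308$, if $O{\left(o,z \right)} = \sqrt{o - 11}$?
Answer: $1308 - 1275 i \sqrt{19} \approx 1308.0 - 5557.6 i$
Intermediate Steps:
$O{\left(o,z \right)} = \sqrt{-11 + o}$
$- 1275 O{\left(-8,33 \right)} + 1308 = - 1275 \sqrt{-11 - 8} + 1308 = - 1275 \sqrt{-19} + 1308 = - 1275 i \sqrt{19} + 1308 = 1308 - 1275 i \sqrt{19}$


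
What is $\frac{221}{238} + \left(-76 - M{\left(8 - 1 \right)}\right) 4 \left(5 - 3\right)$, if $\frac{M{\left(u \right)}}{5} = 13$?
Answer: $- \frac{15779}{14} \approx -1127.1$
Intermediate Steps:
$M{\left(u \right)} = 65$ ($M{\left(u \right)} = 5 \cdot 13 = 65$)
$\frac{221}{238} + \left(-76 - M{\left(8 - 1 \right)}\right) 4 \left(5 - 3\right) = \frac{221}{238} + \left(-76 - 65\right) 4 \left(5 - 3\right) = 221 \cdot \frac{1}{238} + \left(-76 - 65\right) 4 \cdot 2 = \frac{13}{14} - 1128 = - \frac{15779}{14}$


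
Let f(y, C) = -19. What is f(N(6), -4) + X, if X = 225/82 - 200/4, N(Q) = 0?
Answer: -5433/82 ≈ -66.256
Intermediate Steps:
X = -3875/82 (X = 225*(1/82) - 200*1/4 = 225/82 - 50 = -3875/82 ≈ -47.256)
f(N(6), -4) + X = -19 - 3875/82 = -5433/82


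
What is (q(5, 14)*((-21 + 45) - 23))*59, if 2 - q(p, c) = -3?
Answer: 295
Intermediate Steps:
q(p, c) = 5 (q(p, c) = 2 - 1*(-3) = 2 + 3 = 5)
(q(5, 14)*((-21 + 45) - 23))*59 = (5*((-21 + 45) - 23))*59 = (5*(24 - 23))*59 = (5*1)*59 = 5*59 = 295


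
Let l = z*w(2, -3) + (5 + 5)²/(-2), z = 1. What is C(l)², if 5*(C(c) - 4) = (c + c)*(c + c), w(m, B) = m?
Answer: 85303696/25 ≈ 3.4121e+6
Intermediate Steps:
l = -48 (l = 1*2 + (5 + 5)²/(-2) = 2 + 10²*(-½) = 2 + 100*(-½) = 2 - 50 = -48)
C(c) = 4 + 4*c²/5 (C(c) = 4 + ((c + c)*(c + c))/5 = 4 + ((2*c)*(2*c))/5 = 4 + (4*c²)/5 = 4 + 4*c²/5)
C(l)² = (4 + (⅘)*(-48)²)² = (4 + (⅘)*2304)² = (4 + 9216/5)² = (9236/5)² = 85303696/25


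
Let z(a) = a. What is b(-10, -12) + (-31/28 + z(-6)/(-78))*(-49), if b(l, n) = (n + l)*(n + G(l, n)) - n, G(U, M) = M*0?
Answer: 16977/52 ≈ 326.48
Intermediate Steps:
G(U, M) = 0
b(l, n) = -n + n*(l + n) (b(l, n) = (n + l)*(n + 0) - n = (l + n)*n - n = n*(l + n) - n = -n + n*(l + n))
b(-10, -12) + (-31/28 + z(-6)/(-78))*(-49) = -12*(-1 - 10 - 12) + (-31/28 - 6/(-78))*(-49) = -12*(-23) + (-31*1/28 - 6*(-1/78))*(-49) = 276 + (-31/28 + 1/13)*(-49) = 276 - 375/364*(-49) = 276 + 2625/52 = 16977/52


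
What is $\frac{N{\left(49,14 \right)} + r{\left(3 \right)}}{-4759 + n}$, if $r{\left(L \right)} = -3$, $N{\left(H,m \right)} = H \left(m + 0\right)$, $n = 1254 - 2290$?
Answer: $- \frac{683}{5795} \approx -0.11786$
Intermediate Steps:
$n = -1036$
$N{\left(H,m \right)} = H m$
$\frac{N{\left(49,14 \right)} + r{\left(3 \right)}}{-4759 + n} = \frac{49 \cdot 14 - 3}{-4759 - 1036} = \frac{686 - 3}{-5795} = 683 \left(- \frac{1}{5795}\right) = - \frac{683}{5795}$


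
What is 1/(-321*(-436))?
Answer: 1/139956 ≈ 7.1451e-6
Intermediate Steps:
1/(-321*(-436)) = 1/139956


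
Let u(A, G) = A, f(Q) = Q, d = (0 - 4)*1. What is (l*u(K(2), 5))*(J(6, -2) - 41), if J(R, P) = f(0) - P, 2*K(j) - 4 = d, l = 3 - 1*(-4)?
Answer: 0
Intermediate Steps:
l = 7 (l = 3 + 4 = 7)
d = -4 (d = -4*1 = -4)
K(j) = 0 (K(j) = 2 + (½)*(-4) = 2 - 2 = 0)
J(R, P) = -P (J(R, P) = 0 - P = -P)
(l*u(K(2), 5))*(J(6, -2) - 41) = (7*0)*(-1*(-2) - 41) = 0*(2 - 41) = 0*(-39) = 0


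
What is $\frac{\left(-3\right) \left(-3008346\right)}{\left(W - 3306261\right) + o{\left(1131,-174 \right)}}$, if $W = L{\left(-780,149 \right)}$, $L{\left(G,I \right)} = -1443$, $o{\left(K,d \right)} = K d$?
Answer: $- \frac{1504173}{584083} \approx -2.5753$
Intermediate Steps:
$W = -1443$
$\frac{\left(-3\right) \left(-3008346\right)}{\left(W - 3306261\right) + o{\left(1131,-174 \right)}} = \frac{\left(-3\right) \left(-3008346\right)}{\left(-1443 - 3306261\right) + 1131 \left(-174\right)} = \frac{9025038}{-3307704 - 196794} = \frac{9025038}{-3504498} = 9025038 \left(- \frac{1}{3504498}\right) = - \frac{1504173}{584083}$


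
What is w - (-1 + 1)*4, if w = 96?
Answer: 96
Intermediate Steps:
w - (-1 + 1)*4 = 96 - (-1 + 1)*4 = 96 - 0*4 = 96 - 1*0 = 96 + 0 = 96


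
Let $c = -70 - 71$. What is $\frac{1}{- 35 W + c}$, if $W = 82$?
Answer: $- \frac{1}{3011} \approx -0.00033212$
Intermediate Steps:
$c = -141$
$\frac{1}{- 35 W + c} = \frac{1}{\left(-35\right) 82 - 141} = \frac{1}{-2870 - 141} = \frac{1}{-3011} = - \frac{1}{3011}$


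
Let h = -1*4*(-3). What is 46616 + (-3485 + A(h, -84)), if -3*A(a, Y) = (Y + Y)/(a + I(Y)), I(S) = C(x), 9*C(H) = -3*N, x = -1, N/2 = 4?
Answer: 43137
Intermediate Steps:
N = 8 (N = 2*4 = 8)
C(H) = -8/3 (C(H) = (-3*8)/9 = (⅑)*(-24) = -8/3)
h = 12 (h = -4*(-3) = 12)
I(S) = -8/3
A(a, Y) = -2*Y/(3*(-8/3 + a)) (A(a, Y) = -(Y + Y)/(3*(a - 8/3)) = -2*Y/(3*(-8/3 + a)))
46616 + (-3485 + A(h, -84)) = 46616 + (-3485 - 2*(-84)/(-8 + 3*12)) = 46616 + (-3485 - 2*(-84)/(-8 + 36)) = 46616 + (-3485 - 2*(-84)/28) = 46616 + (-3485 - 2*(-84)*1/28) = 46616 + (-3485 + 6) = 46616 - 3479 = 43137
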